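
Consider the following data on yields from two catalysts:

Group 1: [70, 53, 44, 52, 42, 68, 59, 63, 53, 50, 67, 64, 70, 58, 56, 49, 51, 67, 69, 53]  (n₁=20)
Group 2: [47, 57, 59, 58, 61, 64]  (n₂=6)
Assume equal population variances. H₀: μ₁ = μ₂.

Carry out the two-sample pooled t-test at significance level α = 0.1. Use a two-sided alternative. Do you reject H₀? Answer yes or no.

x̄₁=57.900, s₁=8.867, n₁=20
x̄₂=57.667, s₂=5.785, n₂=6
s_p² = [19·8.867² + 5·5.785²]/24 = 69.2139
SE = √(s_p²·(1/20+1/6)) = 3.8725
t = (57.900−57.667)/3.8725 = 0.0603
df = 24
p-value (two-sided) = 0.95245
At α=0.1: p ≥ α → fail to reject H₀

reject H₀: no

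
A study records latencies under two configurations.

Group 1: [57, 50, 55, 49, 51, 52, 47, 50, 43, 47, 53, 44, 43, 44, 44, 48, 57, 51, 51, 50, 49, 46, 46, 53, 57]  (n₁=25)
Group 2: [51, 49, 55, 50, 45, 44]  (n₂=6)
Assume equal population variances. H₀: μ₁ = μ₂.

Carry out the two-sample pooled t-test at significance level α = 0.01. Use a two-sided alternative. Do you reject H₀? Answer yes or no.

reject H₀: no

x̄₁=49.480, s₁=4.341, n₁=25
x̄₂=49.000, s₂=4.050, n₂=6
s_p² = [24·4.341² + 5·4.050²]/29 = 18.4221
SE = √(s_p²·(1/25+1/6)) = 1.9512
t = (49.480−49.000)/1.9512 = 0.2460
df = 29
p-value (two-sided) = 0.80741
At α=0.01: p ≥ α → fail to reject H₀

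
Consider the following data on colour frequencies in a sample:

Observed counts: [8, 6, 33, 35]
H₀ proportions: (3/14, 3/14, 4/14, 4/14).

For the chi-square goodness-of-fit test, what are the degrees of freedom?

df = k − 1 = 4 − 1 = 3

degrees of freedom = 3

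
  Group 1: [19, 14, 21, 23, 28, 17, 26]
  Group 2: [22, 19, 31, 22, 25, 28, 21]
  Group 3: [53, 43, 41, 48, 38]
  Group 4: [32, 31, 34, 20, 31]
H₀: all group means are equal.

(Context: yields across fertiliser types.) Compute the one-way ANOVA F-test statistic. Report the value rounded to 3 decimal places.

test statistic = 23.488

Group means [21.14, 24.00, 44.60, 29.60], grand mean 28.625
SSB = Σnᵢ(x̄ᵢ−x̄)² = 1822.368; SSW = ΣΣ(x−x̄ᵢ)² = 517.257
MSB = 1822.368/3 = 607.4560; MSW = 517.257/20 = 25.8629
F = MSB/MSW = 23.4876
df = (3, 20)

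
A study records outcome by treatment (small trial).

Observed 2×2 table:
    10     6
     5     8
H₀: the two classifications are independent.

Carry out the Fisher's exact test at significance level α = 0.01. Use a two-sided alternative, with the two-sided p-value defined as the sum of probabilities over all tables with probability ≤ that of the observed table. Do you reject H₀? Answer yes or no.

reject H₀: no

Margins: r₁=16, r₂=13, c₁=15, c₂=14, n=29
p_obs = C(16,10)·C(13,5)/C(29,15); sum pmf over tables with pmf ≤ p_obs
p-value (two-sided) = 0.27230
At α=0.01: p ≥ α → fail to reject H₀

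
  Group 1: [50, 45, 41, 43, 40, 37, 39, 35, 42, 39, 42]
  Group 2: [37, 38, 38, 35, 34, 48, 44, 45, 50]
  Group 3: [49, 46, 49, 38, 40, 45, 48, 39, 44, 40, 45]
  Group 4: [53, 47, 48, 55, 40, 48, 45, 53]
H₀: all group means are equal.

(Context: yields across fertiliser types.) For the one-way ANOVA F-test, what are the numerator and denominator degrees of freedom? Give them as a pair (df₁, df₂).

degrees of freedom = [3, 35]

k = 4 groups, N = 39 total
df = (k−1, N−k) = (4−1, 39−4) = (3, 35)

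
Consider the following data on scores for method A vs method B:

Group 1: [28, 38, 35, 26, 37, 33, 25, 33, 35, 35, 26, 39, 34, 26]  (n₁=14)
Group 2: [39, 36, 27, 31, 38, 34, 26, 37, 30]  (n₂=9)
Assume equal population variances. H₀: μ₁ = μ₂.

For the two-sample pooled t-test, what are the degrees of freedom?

degrees of freedom = 21

df = n₁ + n₂ − 2 = 14 + 9 − 2 = 21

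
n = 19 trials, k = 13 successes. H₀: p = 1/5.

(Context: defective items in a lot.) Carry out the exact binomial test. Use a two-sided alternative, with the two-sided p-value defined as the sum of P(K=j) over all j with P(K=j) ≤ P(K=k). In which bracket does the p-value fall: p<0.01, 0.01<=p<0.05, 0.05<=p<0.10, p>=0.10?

p-value bracket: p<0.01

Exact binomial: n=19, k=13, p₀=1/5=0.2000
P(X=j) = C(n,j)·p₀^j·(1−p₀)^(n−j); p = Σ P(X=j) over j with P(X=j) ≤ P(X=13)
p-value (two-sided) = 0.00001
→ bracket: p<0.01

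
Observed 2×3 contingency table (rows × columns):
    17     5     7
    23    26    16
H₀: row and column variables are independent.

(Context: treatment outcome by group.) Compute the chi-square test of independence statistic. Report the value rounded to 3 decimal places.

Row totals [29, 65], col totals [40, 31, 23], n=94
χ² = (17−12.34)²/12.34 + (5−9.56)²/9.56 + (7−7.10)²/7.10 + (23−27.66)²/27.66 + (26−21.44)²/21.44 + (16−15.90)²/15.90 = 5.6957
df = 2

test statistic = 5.696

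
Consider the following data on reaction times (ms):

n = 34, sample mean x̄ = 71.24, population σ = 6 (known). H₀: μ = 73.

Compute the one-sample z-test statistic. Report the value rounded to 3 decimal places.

SE = σ/√n = 6/√34 = 1.0290
z = (x̄−μ₀)/SE = (71.24−73)/1.0290 = -1.7104

test statistic = -1.710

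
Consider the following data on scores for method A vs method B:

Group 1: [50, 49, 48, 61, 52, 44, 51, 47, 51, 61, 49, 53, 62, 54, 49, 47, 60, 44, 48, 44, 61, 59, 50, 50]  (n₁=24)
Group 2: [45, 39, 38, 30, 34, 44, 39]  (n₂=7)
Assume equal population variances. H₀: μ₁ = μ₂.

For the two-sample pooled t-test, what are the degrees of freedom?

df = n₁ + n₂ − 2 = 24 + 7 − 2 = 29

degrees of freedom = 29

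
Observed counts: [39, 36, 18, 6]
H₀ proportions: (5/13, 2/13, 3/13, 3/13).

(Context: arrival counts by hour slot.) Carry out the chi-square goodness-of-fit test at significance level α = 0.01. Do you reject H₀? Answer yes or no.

reject H₀: yes

n = 99; E_i = n·p_i = [38.08, 15.23, 22.85, 22.85]
χ² = (39−38.08)²/38.08 + (36−15.23)²/15.23 + (18−22.85)²/22.85 + (6−22.85)²/22.85 = 41.7939
df = 3
p-value (upper-tail) = 0.00000
At α=0.01: p < α → reject H₀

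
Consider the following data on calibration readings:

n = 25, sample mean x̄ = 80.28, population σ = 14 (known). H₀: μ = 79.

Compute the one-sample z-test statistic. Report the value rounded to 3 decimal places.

SE = σ/√n = 14/√25 = 2.8000
z = (x̄−μ₀)/SE = (80.28−79)/2.8000 = 0.4571

test statistic = 0.457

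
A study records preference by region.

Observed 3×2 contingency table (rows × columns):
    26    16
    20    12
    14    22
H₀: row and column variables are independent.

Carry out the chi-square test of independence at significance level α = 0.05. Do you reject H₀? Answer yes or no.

Row totals [42, 32, 36], col totals [60, 50], n=110
χ² = (26−22.91)²/22.91 + (16−19.09)²/19.09 + (20−17.45)²/17.45 + (12−14.55)²/14.55 + (14−19.64)²/19.64 + (22−16.36)²/16.36 = 5.2934
df = 2
p-value (upper-tail) = 0.07089
At α=0.05: p ≥ α → fail to reject H₀

reject H₀: no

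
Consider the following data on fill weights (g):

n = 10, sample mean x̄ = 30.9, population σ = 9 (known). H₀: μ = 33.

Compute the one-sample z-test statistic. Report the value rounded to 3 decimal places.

SE = σ/√n = 9/√10 = 2.8460
z = (x̄−μ₀)/SE = (30.9−33)/2.8460 = -0.7379

test statistic = -0.738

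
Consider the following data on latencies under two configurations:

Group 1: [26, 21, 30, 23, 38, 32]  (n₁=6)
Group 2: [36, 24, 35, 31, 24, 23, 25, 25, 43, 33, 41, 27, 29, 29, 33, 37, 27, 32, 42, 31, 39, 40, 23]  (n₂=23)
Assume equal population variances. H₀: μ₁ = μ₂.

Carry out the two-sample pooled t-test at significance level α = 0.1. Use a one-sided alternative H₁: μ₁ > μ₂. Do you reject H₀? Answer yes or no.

reject H₀: no

x̄₁=28.333, s₁=6.282, n₁=6
x̄₂=31.696, s₂=6.477, n₂=23
s_p² = [5·6.282² + 22·6.477²]/27 = 41.4890
SE = √(s_p²·(1/6+1/23)) = 2.9527
t = (28.333−31.696)/2.9527 = -1.1387
df = 27
p-value (one-sided, H₁ greater) = 0.86759
At α=0.1: p ≥ α → fail to reject H₀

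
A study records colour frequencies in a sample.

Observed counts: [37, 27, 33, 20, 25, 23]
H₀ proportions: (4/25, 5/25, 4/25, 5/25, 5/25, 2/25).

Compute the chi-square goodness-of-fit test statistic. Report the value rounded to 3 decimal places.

test statistic = 21.333

n = 165; E_i = n·p_i = [26.40, 33.00, 26.40, 33.00, 33.00, 13.20]
χ² = (37−26.40)²/26.40 + (27−33.00)²/33.00 + (33−26.40)²/26.40 + (20−33.00)²/33.00 + (25−33.00)²/33.00 + (23−13.20)²/13.20 = 21.3333
df = 5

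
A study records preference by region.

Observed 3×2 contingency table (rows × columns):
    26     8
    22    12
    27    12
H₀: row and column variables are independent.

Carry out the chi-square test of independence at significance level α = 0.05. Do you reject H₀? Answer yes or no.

reject H₀: no

Row totals [34, 34, 39], col totals [75, 32], n=107
χ² = (26−23.83)²/23.83 + (8−10.17)²/10.17 + (22−23.83)²/23.83 + (12−10.17)²/10.17 + (27−27.34)²/27.34 + (12−11.66)²/11.66 = 1.1442
df = 2
p-value (upper-tail) = 0.56433
At α=0.05: p ≥ α → fail to reject H₀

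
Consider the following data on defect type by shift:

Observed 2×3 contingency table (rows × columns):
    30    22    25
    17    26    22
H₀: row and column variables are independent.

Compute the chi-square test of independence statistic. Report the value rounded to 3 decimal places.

test statistic = 3.129

Row totals [77, 65], col totals [47, 48, 47], n=142
χ² = (30−25.49)²/25.49 + (22−26.03)²/26.03 + (25−25.49)²/25.49 + (17−21.51)²/21.51 + (26−21.97)²/21.97 + (22−21.51)²/21.51 = 3.1288
df = 2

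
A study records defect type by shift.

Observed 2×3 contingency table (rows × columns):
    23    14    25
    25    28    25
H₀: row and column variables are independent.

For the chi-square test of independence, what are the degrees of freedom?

df = (r−1)(c−1) = (2−1)·(3−1) = 2

degrees of freedom = 2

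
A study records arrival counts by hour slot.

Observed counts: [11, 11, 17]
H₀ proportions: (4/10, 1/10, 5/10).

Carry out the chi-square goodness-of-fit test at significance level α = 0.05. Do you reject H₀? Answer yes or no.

reject H₀: yes

n = 39; E_i = n·p_i = [15.60, 3.90, 19.50]
χ² = (11−15.60)²/15.60 + (11−3.90)²/3.90 + (17−19.50)²/19.50 = 14.6026
df = 2
p-value (upper-tail) = 0.00067
At α=0.05: p < α → reject H₀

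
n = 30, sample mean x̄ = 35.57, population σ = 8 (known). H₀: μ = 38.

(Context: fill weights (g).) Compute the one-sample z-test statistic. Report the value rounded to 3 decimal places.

SE = σ/√n = 8/√30 = 1.4606
z = (x̄−μ₀)/SE = (35.57−38)/1.4606 = -1.6637

test statistic = -1.664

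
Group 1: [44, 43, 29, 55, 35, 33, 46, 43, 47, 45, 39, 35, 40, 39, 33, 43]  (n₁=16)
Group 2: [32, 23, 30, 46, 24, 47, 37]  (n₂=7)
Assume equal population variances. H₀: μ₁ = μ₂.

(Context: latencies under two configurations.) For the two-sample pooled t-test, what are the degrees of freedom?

degrees of freedom = 21

df = n₁ + n₂ − 2 = 16 + 7 − 2 = 21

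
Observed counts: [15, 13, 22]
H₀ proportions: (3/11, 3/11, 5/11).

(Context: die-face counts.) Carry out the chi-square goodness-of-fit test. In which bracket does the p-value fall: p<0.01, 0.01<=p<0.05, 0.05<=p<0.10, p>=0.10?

n = 50; E_i = n·p_i = [13.64, 13.64, 22.73]
χ² = (15−13.64)²/13.64 + (13−13.64)²/13.64 + (22−22.73)²/22.73 = 0.1893
df = 2
p-value (upper-tail) = 0.90968
→ bracket: p>=0.10

p-value bracket: p>=0.10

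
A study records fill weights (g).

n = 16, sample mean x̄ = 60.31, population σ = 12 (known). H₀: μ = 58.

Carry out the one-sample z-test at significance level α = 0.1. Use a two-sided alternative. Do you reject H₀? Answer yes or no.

reject H₀: no

SE = σ/√n = 12/√16 = 3.0000
z = (x̄−μ₀)/SE = (60.31−58)/3.0000 = 0.7700
p-value (two-sided) = 0.44130
At α=0.1: p ≥ α → fail to reject H₀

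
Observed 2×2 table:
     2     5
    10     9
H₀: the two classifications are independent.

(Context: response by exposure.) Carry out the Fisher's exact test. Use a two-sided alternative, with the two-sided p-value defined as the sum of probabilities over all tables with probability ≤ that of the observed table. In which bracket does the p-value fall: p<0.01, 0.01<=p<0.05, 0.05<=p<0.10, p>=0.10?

p-value bracket: p>=0.10

Margins: r₁=7, r₂=19, c₁=12, c₂=14, n=26
p_obs = C(7,2)·C(19,10)/C(26,12); sum pmf over tables with pmf ≤ p_obs
p-value (two-sided) = 0.39130
→ bracket: p>=0.10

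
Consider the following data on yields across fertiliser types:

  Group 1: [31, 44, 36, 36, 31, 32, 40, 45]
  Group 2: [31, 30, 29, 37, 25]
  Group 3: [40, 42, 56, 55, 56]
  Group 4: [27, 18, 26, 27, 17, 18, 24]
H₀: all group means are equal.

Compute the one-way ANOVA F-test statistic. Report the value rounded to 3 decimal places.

Group means [36.88, 30.40, 49.80, 22.43], grand mean 34.120
SSB = Σnᵢ(x̄ᵢ−x̄)² = 2316.051; SSW = ΣΣ(x−x̄ᵢ)² = 682.589
MSB = 2316.051/3 = 772.0169; MSW = 682.589/21 = 32.5043
F = MSB/MSW = 23.7513
df = (3, 21)

test statistic = 23.751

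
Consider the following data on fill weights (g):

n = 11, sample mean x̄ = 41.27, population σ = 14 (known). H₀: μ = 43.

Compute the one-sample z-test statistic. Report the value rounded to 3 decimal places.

test statistic = -0.410

SE = σ/√n = 14/√11 = 4.2212
z = (x̄−μ₀)/SE = (41.27−43)/4.2212 = -0.4098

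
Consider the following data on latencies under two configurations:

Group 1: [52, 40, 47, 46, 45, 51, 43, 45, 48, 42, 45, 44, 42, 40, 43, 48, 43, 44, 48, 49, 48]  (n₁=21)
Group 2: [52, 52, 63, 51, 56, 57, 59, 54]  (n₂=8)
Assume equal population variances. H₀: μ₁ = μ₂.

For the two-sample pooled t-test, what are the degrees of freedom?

df = n₁ + n₂ − 2 = 21 + 8 − 2 = 27

degrees of freedom = 27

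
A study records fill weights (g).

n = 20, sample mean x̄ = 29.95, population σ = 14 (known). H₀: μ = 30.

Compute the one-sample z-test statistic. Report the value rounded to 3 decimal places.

test statistic = -0.016

SE = σ/√n = 14/√20 = 3.1305
z = (x̄−μ₀)/SE = (29.95−30)/3.1305 = -0.0160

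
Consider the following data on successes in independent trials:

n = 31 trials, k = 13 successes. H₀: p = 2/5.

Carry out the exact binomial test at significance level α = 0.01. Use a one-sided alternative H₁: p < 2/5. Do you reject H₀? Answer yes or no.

reject H₀: no

Exact binomial: n=31, k=13, p₀=2/5=0.4000
P(X≤13) from Σ C(n,i)·p₀^i·(1−p₀)^(n−i)
p-value (one-sided, H₁ less) = 0.66009
At α=0.01: p ≥ α → fail to reject H₀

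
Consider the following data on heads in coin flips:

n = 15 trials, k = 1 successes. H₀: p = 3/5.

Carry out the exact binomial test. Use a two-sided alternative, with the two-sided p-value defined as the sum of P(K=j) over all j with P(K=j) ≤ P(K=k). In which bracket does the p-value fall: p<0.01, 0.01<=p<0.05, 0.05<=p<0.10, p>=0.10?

p-value bracket: p<0.01

Exact binomial: n=15, k=1, p₀=3/5=0.6000
P(X=j) = C(n,j)·p₀^j·(1−p₀)^(n−j); p = Σ P(X=j) over j with P(X=j) ≤ P(X=1)
p-value (two-sided) = 0.00003
→ bracket: p<0.01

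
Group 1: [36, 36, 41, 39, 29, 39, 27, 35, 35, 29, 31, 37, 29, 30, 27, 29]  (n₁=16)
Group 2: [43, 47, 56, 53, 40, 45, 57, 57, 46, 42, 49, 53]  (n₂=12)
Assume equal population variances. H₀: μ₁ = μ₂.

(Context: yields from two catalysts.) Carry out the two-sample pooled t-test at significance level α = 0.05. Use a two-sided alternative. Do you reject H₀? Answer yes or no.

reject H₀: yes

x̄₁=33.062, s₁=4.669, n₁=16
x̄₂=49.000, s₂=6.060, n₂=12
s_p² = [15·4.669² + 11·6.060²]/26 = 28.1130
SE = √(s_p²·(1/16+1/12)) = 2.0248
t = (33.062−49.000)/2.0248 = -7.8712
df = 26
p-value (two-sided) = 0.00000
At α=0.05: p < α → reject H₀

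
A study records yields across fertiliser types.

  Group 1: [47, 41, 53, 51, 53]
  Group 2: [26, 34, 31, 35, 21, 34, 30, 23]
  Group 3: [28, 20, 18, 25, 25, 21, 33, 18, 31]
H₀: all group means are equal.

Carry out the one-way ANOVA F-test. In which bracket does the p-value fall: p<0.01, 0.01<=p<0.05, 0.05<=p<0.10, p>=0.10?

Group means [49.00, 29.25, 24.33], grand mean 31.727
SSB = Σnᵢ(x̄ᵢ−x̄)² = 2032.864; SSW = ΣΣ(x−x̄ᵢ)² = 547.500
MSB = 2032.864/2 = 1016.4318; MSW = 547.500/19 = 28.8158
F = MSB/MSW = 35.2734
df = (2, 19)
p-value (upper-tail) = 0.00000
→ bracket: p<0.01

p-value bracket: p<0.01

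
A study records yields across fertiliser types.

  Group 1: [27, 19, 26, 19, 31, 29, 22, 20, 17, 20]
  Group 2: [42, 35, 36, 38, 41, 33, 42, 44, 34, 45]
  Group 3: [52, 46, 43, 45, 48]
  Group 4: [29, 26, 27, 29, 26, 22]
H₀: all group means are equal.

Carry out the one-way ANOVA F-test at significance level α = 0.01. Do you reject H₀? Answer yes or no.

reject H₀: yes

Group means [23.00, 39.00, 46.80, 26.50], grand mean 32.677
SSB = Σnᵢ(x̄ᵢ−x̄)² = 2562.474; SSW = ΣΣ(x−x̄ᵢ)² = 462.300
MSB = 2562.474/3 = 854.1581; MSW = 462.300/27 = 17.1222
F = MSB/MSW = 49.8859
df = (3, 27)
p-value (upper-tail) = 0.00000
At α=0.01: p < α → reject H₀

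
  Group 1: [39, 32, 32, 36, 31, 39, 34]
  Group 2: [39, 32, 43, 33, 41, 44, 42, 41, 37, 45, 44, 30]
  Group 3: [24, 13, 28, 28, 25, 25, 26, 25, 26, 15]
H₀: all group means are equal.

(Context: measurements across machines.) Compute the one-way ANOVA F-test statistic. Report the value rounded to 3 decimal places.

Group means [34.71, 39.25, 23.50], grand mean 32.724
SSB = Σnᵢ(x̄ᵢ−x̄)² = 1389.615; SSW = ΣΣ(x−x̄ᵢ)² = 598.179
MSB = 1389.615/2 = 694.8073; MSW = 598.179/26 = 23.0069
F = MSB/MSW = 30.2000
df = (2, 26)

test statistic = 30.200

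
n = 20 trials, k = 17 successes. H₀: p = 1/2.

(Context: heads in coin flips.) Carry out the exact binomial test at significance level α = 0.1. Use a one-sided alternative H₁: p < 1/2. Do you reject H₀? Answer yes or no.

Exact binomial: n=20, k=17, p₀=1/2=0.5000
P(X≤17) from Σ C(n,i)·p₀^i·(1−p₀)^(n−i)
p-value (one-sided, H₁ less) = 0.99980
At α=0.1: p ≥ α → fail to reject H₀

reject H₀: no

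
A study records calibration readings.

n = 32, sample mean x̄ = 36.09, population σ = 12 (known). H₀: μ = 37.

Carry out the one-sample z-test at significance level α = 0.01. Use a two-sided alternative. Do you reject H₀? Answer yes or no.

SE = σ/√n = 12/√32 = 2.1213
z = (x̄−μ₀)/SE = (36.09−37)/2.1213 = -0.4290
p-value (two-sided) = 0.66794
At α=0.01: p ≥ α → fail to reject H₀

reject H₀: no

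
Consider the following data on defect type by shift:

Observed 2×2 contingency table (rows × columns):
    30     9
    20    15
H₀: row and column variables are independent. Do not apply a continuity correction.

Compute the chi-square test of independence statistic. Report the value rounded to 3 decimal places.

test statistic = 3.293

Row totals [39, 35], col totals [50, 24], n=74
χ² = (30−26.35)²/26.35 + (9−12.65)²/12.65 + (20−23.65)²/23.65 + (15−11.35)²/11.35 = 3.2934
df = 1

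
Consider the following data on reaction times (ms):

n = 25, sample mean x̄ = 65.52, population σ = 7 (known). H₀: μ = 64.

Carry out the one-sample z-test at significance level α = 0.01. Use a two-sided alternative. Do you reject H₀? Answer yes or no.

SE = σ/√n = 7/√25 = 1.4000
z = (x̄−μ₀)/SE = (65.52−64)/1.4000 = 1.0857
p-value (two-sided) = 0.27761
At α=0.01: p ≥ α → fail to reject H₀

reject H₀: no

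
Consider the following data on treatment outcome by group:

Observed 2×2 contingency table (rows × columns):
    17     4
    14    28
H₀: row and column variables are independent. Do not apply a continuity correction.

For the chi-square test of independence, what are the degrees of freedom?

df = (r−1)(c−1) = (2−1)·(2−1) = 1

degrees of freedom = 1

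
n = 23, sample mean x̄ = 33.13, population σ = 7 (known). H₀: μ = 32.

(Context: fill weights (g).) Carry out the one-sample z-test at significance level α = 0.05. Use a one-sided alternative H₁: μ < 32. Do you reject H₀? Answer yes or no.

SE = σ/√n = 7/√23 = 1.4596
z = (x̄−μ₀)/SE = (33.13−32)/1.4596 = 0.7742
p-value (one-sided, H₁ less) = 0.78059
At α=0.05: p ≥ α → fail to reject H₀

reject H₀: no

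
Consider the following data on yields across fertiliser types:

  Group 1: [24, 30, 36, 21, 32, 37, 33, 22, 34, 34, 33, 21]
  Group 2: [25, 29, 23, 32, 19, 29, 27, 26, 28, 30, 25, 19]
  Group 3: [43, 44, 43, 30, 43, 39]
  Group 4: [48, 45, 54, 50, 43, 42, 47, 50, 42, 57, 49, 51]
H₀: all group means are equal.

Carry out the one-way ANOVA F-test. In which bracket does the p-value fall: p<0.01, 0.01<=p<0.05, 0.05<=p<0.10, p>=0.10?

p-value bracket: p<0.01

Group means [29.75, 26.00, 40.33, 48.17], grand mean 35.452
SSB = Σnᵢ(x̄ᵢ−x̄)² = 3545.155; SSW = ΣΣ(x−x̄ᵢ)² = 969.250
MSB = 3545.155/3 = 1181.7183; MSW = 969.250/38 = 25.5066
F = MSB/MSW = 46.3299
df = (3, 38)
p-value (upper-tail) = 0.00000
→ bracket: p<0.01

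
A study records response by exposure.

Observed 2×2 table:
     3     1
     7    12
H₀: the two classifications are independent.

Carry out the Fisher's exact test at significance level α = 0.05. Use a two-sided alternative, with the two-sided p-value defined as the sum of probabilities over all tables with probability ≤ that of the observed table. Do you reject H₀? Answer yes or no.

reject H₀: no

Margins: r₁=4, r₂=19, c₁=10, c₂=13, n=23
p_obs = C(4,3)·C(19,7)/C(23,10); sum pmf over tables with pmf ≤ p_obs
p-value (two-sided) = 0.28063
At α=0.05: p ≥ α → fail to reject H₀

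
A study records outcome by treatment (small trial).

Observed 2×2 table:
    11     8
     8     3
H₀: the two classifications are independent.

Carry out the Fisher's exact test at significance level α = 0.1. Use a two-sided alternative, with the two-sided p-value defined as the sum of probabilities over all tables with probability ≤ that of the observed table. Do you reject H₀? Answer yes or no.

Margins: r₁=19, r₂=11, c₁=19, c₂=11, n=30
p_obs = C(19,11)·C(11,8)/C(30,19); sum pmf over tables with pmf ≤ p_obs
p-value (two-sided) = 0.46615
At α=0.1: p ≥ α → fail to reject H₀

reject H₀: no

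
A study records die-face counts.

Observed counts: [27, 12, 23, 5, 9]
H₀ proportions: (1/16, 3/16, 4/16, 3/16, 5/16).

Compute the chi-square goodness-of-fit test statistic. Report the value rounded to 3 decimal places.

n = 76; E_i = n·p_i = [4.75, 14.25, 19.00, 14.25, 23.75]
χ² = (27−4.75)²/4.75 + (12−14.25)²/14.25 + (23−19.00)²/19.00 + (5−14.25)²/14.25 + (9−23.75)²/23.75 = 120.5860
df = 4

test statistic = 120.586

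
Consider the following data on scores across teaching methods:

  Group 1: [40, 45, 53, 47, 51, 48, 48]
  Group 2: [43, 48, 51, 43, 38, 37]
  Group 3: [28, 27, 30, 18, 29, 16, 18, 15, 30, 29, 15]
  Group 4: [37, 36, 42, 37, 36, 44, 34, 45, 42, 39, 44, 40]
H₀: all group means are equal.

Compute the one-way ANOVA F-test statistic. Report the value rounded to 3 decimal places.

Group means [47.43, 43.33, 23.18, 39.67], grand mean 36.750
SSB = Σnᵢ(x̄ᵢ−x̄)² = 3185.399; SSW = ΣΣ(x−x̄ᵢ)² = 843.351
MSB = 3185.399/3 = 1061.7998; MSW = 843.351/32 = 26.3547
F = MSB/MSW = 40.2888
df = (3, 32)

test statistic = 40.289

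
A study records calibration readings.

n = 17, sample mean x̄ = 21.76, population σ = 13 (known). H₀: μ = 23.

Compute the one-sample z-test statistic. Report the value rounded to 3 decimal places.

SE = σ/√n = 13/√17 = 3.1530
z = (x̄−μ₀)/SE = (21.76−23)/3.1530 = -0.3933

test statistic = -0.393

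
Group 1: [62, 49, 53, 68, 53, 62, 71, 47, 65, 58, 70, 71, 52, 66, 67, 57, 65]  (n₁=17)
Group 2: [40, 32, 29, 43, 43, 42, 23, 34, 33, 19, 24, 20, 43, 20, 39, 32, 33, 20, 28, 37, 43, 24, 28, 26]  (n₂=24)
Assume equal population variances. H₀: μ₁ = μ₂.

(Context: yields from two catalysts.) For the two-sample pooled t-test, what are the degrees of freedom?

df = n₁ + n₂ − 2 = 17 + 24 − 2 = 39

degrees of freedom = 39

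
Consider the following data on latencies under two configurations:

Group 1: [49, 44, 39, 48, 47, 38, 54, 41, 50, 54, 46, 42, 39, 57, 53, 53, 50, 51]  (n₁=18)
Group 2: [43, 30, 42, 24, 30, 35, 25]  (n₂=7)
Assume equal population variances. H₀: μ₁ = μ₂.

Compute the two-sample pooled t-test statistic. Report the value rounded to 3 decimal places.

test statistic = 5.215

x̄₁=47.500, s₁=5.864, n₁=18
x̄₂=32.714, s₂=7.610, n₂=7
s_p² = [17·5.864² + 6·7.610²]/23 = 40.5186
SE = √(s_p²·(1/18+1/7)) = 2.8354
t = (47.500−32.714)/2.8354 = 5.2147
df = 23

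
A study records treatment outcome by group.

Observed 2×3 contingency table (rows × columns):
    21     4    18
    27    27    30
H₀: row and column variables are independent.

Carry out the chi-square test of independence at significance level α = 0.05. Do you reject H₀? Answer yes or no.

Row totals [43, 84], col totals [48, 31, 48], n=127
χ² = (21−16.25)²/16.25 + (4−10.50)²/10.50 + (18−16.25)²/16.25 + (27−31.75)²/31.75 + (27−20.50)²/20.50 + (30−31.75)²/31.75 = 8.4600
df = 2
p-value (upper-tail) = 0.01455
At α=0.05: p < α → reject H₀

reject H₀: yes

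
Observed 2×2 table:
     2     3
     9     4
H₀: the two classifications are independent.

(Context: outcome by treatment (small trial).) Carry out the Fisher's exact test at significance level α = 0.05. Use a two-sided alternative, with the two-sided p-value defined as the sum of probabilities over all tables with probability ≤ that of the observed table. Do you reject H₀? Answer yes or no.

Margins: r₁=5, r₂=13, c₁=11, c₂=7, n=18
p_obs = C(5,2)·C(13,9)/C(18,11); sum pmf over tables with pmf ≤ p_obs
p-value (two-sided) = 0.32598
At α=0.05: p ≥ α → fail to reject H₀

reject H₀: no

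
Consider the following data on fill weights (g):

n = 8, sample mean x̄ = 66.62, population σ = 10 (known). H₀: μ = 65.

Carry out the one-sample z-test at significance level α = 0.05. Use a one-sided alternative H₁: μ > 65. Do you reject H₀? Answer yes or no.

SE = σ/√n = 10/√8 = 3.5355
z = (x̄−μ₀)/SE = (66.62−65)/3.5355 = 0.4582
p-value (one-sided, H₁ greater) = 0.32340
At α=0.05: p ≥ α → fail to reject H₀

reject H₀: no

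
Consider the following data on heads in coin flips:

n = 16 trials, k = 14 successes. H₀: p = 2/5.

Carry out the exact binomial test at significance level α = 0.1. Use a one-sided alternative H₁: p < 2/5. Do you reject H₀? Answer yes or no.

reject H₀: no

Exact binomial: n=16, k=14, p₀=2/5=0.4000
P(X≤14) from Σ C(n,i)·p₀^i·(1−p₀)^(n−i)
p-value (one-sided, H₁ less) = 0.99999
At α=0.1: p ≥ α → fail to reject H₀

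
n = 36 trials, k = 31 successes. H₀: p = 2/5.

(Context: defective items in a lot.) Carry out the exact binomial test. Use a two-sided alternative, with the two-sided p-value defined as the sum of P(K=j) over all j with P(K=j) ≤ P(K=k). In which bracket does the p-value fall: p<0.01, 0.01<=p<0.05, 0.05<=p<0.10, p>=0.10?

p-value bracket: p<0.01

Exact binomial: n=36, k=31, p₀=2/5=0.4000
P(X=j) = C(n,j)·p₀^j·(1−p₀)^(n−j); p = Σ P(X=j) over j with P(X=j) ≤ P(X=31)
p-value (two-sided) = 0.00000
→ bracket: p<0.01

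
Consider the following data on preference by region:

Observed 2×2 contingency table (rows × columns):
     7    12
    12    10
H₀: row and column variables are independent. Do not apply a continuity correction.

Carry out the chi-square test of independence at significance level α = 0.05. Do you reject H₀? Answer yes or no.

Row totals [19, 22], col totals [19, 22], n=41
χ² = (7−8.80)²/8.80 + (12−10.20)²/10.20 + (12−10.20)²/10.20 + (10−11.80)²/11.80 = 1.2850
df = 1
p-value (upper-tail) = 0.25698
At α=0.05: p ≥ α → fail to reject H₀

reject H₀: no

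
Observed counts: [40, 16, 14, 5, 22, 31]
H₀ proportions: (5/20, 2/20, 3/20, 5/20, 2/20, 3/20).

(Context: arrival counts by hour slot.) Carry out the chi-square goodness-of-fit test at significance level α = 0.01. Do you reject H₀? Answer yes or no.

n = 128; E_i = n·p_i = [32.00, 12.80, 19.20, 32.00, 12.80, 19.20]
χ² = (40−32.00)²/32.00 + (16−12.80)²/12.80 + (14−19.20)²/19.20 + (5−32.00)²/32.00 + (22−12.80)²/12.80 + (31−19.20)²/19.20 = 40.8542
df = 5
p-value (upper-tail) = 0.00000
At α=0.01: p < α → reject H₀

reject H₀: yes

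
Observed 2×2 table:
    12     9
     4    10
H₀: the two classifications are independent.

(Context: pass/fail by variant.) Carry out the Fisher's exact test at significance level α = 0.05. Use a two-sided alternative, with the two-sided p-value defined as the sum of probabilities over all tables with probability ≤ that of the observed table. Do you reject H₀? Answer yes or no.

reject H₀: no

Margins: r₁=21, r₂=14, c₁=16, c₂=19, n=35
p_obs = C(21,12)·C(14,4)/C(35,16); sum pmf over tables with pmf ≤ p_obs
p-value (two-sided) = 0.16619
At α=0.05: p ≥ α → fail to reject H₀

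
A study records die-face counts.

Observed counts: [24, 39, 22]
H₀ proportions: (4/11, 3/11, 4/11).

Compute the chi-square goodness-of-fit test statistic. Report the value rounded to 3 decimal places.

test statistic = 14.906

n = 85; E_i = n·p_i = [30.91, 23.18, 30.91]
χ² = (24−30.91)²/30.91 + (39−23.18)²/23.18 + (22−30.91)²/30.91 = 14.9059
df = 2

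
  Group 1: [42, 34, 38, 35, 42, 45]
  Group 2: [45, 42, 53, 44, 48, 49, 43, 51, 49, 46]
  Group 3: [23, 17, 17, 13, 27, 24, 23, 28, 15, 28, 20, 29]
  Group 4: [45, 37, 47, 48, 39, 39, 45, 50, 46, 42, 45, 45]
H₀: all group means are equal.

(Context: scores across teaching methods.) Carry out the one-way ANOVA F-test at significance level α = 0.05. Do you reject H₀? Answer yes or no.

Group means [39.33, 47.00, 22.00, 44.00], grand mean 37.450
SSB = Σnᵢ(x̄ᵢ−x̄)² = 4312.567; SSW = ΣΣ(x−x̄ᵢ)² = 719.333
MSB = 4312.567/3 = 1437.5222; MSW = 719.333/36 = 19.9815
F = MSB/MSW = 71.9427
df = (3, 36)
p-value (upper-tail) = 0.00000
At α=0.05: p < α → reject H₀

reject H₀: yes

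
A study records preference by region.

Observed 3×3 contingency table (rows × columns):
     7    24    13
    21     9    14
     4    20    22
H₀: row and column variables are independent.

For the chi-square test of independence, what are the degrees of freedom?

degrees of freedom = 4

df = (r−1)(c−1) = (3−1)·(3−1) = 4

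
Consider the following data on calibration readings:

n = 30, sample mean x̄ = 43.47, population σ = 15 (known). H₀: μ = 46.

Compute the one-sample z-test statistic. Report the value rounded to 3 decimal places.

test statistic = -0.924

SE = σ/√n = 15/√30 = 2.7386
z = (x̄−μ₀)/SE = (43.47−46)/2.7386 = -0.9238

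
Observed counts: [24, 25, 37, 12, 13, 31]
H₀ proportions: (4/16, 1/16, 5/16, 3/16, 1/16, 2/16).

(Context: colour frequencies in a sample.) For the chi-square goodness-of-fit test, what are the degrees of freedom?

degrees of freedom = 5

df = k − 1 = 6 − 1 = 5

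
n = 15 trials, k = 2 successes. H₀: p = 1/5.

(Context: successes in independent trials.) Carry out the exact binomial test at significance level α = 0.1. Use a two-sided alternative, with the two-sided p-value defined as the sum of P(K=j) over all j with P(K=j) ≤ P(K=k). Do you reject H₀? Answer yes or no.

Exact binomial: n=15, k=2, p₀=1/5=0.2000
P(X=j) = C(n,j)·p₀^j·(1−p₀)^(n−j); p = Σ P(X=j) over j with P(X=j) ≤ P(X=2)
p-value (two-sided) = 0.74986
At α=0.1: p ≥ α → fail to reject H₀

reject H₀: no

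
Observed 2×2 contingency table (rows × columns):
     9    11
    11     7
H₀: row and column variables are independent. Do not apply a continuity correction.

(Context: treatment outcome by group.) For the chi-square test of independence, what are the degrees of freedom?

degrees of freedom = 1

df = (r−1)(c−1) = (2−1)·(2−1) = 1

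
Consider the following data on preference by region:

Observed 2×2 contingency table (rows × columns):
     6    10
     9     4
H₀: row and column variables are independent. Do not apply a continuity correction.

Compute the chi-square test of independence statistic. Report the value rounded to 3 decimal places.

test statistic = 2.892

Row totals [16, 13], col totals [15, 14], n=29
χ² = (6−8.28)²/8.28 + (10−7.72)²/7.72 + (9−6.72)²/6.72 + (4−6.28)²/6.28 = 2.8920
df = 1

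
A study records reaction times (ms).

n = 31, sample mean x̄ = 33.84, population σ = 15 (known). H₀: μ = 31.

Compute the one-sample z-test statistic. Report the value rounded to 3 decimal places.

SE = σ/√n = 15/√31 = 2.6941
z = (x̄−μ₀)/SE = (33.84−31)/2.6941 = 1.0542

test statistic = 1.054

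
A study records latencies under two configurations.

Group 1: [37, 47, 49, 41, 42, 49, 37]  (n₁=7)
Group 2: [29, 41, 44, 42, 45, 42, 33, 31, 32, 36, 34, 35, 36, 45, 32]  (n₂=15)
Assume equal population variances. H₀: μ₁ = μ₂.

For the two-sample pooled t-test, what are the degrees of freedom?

degrees of freedom = 20

df = n₁ + n₂ − 2 = 7 + 15 − 2 = 20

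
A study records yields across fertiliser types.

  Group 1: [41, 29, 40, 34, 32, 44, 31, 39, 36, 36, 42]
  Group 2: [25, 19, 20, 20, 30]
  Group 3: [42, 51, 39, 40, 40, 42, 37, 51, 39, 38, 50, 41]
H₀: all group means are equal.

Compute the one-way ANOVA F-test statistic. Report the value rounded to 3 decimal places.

Group means [36.73, 22.80, 42.50], grand mean 36.714
SSB = Σnᵢ(x̄ᵢ−x̄)² = 1369.732; SSW = ΣΣ(x−x̄ᵢ)² = 615.982
MSB = 1369.732/2 = 684.8662; MSW = 615.982/25 = 24.6393
F = MSB/MSW = 27.7957
df = (2, 25)

test statistic = 27.796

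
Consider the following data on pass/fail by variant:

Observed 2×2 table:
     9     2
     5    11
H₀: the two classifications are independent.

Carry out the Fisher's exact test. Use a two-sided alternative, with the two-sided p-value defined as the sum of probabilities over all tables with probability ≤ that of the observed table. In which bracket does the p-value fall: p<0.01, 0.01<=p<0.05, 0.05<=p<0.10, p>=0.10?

p-value bracket: 0.01<=p<0.05

Margins: r₁=11, r₂=16, c₁=14, c₂=13, n=27
p_obs = C(11,9)·C(16,5)/C(27,14); sum pmf over tables with pmf ≤ p_obs
p-value (two-sided) = 0.01831
→ bracket: 0.01<=p<0.05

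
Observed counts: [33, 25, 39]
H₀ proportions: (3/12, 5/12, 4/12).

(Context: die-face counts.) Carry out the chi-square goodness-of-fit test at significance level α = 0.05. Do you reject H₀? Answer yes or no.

reject H₀: yes

n = 97; E_i = n·p_i = [24.25, 40.42, 32.33]
χ² = (33−24.25)²/24.25 + (25−40.42)²/40.42 + (39−32.33)²/32.33 = 10.4124
df = 2
p-value (upper-tail) = 0.00548
At α=0.05: p < α → reject H₀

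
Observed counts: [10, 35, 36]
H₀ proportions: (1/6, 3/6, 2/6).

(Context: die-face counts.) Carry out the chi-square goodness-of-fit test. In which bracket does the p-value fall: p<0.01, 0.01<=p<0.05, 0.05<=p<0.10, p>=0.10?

p-value bracket: 0.05<=p<0.10

n = 81; E_i = n·p_i = [13.50, 40.50, 27.00]
χ² = (10−13.50)²/13.50 + (35−40.50)²/40.50 + (36−27.00)²/27.00 = 4.6543
df = 2
p-value (upper-tail) = 0.09757
→ bracket: 0.05<=p<0.10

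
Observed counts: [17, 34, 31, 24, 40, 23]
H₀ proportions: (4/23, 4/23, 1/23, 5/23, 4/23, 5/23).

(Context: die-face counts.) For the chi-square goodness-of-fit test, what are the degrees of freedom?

df = k − 1 = 6 − 1 = 5

degrees of freedom = 5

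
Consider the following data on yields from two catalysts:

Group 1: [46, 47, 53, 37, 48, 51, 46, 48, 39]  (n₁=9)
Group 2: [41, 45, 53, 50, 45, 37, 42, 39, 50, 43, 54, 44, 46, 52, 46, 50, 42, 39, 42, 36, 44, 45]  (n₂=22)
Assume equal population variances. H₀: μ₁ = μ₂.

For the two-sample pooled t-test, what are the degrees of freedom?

degrees of freedom = 29

df = n₁ + n₂ − 2 = 9 + 22 − 2 = 29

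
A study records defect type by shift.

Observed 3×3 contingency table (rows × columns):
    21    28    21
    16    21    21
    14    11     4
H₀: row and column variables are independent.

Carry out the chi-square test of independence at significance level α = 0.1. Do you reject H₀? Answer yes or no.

Row totals [70, 58, 29], col totals [51, 60, 46], n=157
χ² = (21−22.74)²/22.74 + (28−26.75)²/26.75 + (21−20.51)²/20.51 + (16−18.84)²/18.84 + (21−22.17)²/22.17 + (21−16.99)²/16.99 + (14−9.42)²/9.42 + (11−11.08)²/11.08 + (4−8.50)²/8.50 = 6.2439
df = 4
p-value (upper-tail) = 0.18166
At α=0.1: p ≥ α → fail to reject H₀

reject H₀: no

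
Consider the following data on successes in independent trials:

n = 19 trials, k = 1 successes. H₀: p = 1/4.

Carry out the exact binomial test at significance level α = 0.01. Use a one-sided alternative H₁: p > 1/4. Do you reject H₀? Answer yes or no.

Exact binomial: n=19, k=1, p₀=1/4=0.2500
P(X≥1) from Σ C(n,i)·p₀^i·(1−p₀)^(n−i)
p-value (one-sided, H₁ greater) = 0.99577
At α=0.01: p ≥ α → fail to reject H₀

reject H₀: no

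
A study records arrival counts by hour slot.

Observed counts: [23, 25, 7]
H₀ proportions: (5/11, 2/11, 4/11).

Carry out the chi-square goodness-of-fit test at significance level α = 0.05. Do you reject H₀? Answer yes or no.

reject H₀: yes

n = 55; E_i = n·p_i = [25.00, 10.00, 20.00]
χ² = (23−25.00)²/25.00 + (25−10.00)²/10.00 + (7−20.00)²/20.00 = 31.1100
df = 2
p-value (upper-tail) = 0.00000
At α=0.05: p < α → reject H₀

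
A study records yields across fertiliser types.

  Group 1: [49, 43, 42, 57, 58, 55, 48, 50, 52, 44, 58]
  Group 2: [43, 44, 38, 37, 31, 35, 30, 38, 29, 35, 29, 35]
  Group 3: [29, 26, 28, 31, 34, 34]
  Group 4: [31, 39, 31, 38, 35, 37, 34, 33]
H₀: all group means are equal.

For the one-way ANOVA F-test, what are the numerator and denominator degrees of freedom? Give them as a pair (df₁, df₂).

k = 4 groups, N = 37 total
df = (k−1, N−k) = (4−1, 37−4) = (3, 33)

degrees of freedom = [3, 33]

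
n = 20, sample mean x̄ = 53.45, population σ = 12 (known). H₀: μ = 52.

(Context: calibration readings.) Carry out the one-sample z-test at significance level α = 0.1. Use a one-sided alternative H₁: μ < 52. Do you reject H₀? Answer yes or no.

reject H₀: no

SE = σ/√n = 12/√20 = 2.6833
z = (x̄−μ₀)/SE = (53.45−52)/2.6833 = 0.5404
p-value (one-sided, H₁ less) = 0.70553
At α=0.1: p ≥ α → fail to reject H₀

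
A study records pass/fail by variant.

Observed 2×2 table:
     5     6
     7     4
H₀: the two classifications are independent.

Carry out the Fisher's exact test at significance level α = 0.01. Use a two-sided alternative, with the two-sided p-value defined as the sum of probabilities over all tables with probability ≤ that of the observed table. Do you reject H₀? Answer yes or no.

reject H₀: no

Margins: r₁=11, r₂=11, c₁=12, c₂=10, n=22
p_obs = C(11,5)·C(11,7)/C(22,12); sum pmf over tables with pmf ≤ p_obs
p-value (two-sided) = 0.66992
At α=0.01: p ≥ α → fail to reject H₀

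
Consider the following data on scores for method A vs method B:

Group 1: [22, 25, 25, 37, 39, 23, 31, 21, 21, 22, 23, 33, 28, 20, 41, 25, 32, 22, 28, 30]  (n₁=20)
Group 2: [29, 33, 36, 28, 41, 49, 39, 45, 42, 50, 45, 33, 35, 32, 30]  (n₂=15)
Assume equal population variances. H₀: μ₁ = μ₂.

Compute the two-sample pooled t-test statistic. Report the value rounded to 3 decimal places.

test statistic = -4.520

x̄₁=27.400, s₁=6.344, n₁=20
x̄₂=37.800, s₂=7.233, n₂=15
s_p² = [19·6.344² + 14·7.233²]/33 = 45.3697
SE = √(s_p²·(1/20+1/15)) = 2.3007
t = (27.400−37.800)/2.3007 = -4.5204
df = 33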